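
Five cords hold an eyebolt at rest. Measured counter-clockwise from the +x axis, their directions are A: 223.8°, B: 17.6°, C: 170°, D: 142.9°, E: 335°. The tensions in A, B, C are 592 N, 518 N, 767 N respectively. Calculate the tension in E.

Resolve: ΣF_x = 592 cos 223.8° + 518 cos 17.6° + 767 cos 170° + T_D cos 142.9° + T_E cos 335° = 0.
        ΣF_y = 592 sin 223.8° + 518 sin 17.6° + 767 sin 170° + T_D sin 142.9° + T_E sin 335° = 0.
The known terms sum to (-688.9, -119.9) N, so -0.7976 T_D + 0.9063 T_E = 688.9 and 0.6032 T_D − 0.4226 T_E = 119.9.
Solving simultaneously: T_D = 1907 N, T_E = 2439 N.

T_E ≈ 2440 N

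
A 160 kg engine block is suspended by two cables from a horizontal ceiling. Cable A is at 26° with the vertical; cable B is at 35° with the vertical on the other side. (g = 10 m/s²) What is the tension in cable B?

T_B ≈ 802 N

Angles from the horizontal: cable A is 90° − 26° = 64°, cable B is 90° − 35° = 55°.
Weight W = 160 × 10 = 1600 N acts straight down.
Horizontal: T_A cos 64° = T_B cos 55°  →  T_A = 1.308 T_B.
Vertical: T_A sin 64° + T_B sin 55° = 1600.
Substituting the horizontal relation into the vertical equation gives 1.995 T_B = 1600, so T_B = 801.9 N.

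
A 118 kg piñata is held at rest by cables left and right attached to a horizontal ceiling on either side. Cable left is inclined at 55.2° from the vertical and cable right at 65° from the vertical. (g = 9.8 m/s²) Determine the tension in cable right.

Angles from the horizontal: cable left is 90° − 55.2° = 34.8°, cable right is 90° − 65° = 25°.
Weight W = 118 × 9.8 = 1156 N acts straight down.
Horizontal: T_left cos 34.8° = T_right cos 25°  →  T_left = 1.104 T_right.
Vertical: T_left sin 34.8° + T_right sin 25° = 1156.
Substituting the horizontal relation into the vertical equation gives 1.053 T_right = 1156, so T_right = 1099 N.

T_right ≈ 1100 N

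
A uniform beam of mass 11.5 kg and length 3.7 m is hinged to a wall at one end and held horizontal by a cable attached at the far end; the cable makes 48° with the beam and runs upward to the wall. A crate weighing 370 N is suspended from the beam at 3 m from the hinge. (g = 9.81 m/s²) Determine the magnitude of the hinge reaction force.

Take torques about the hinge: T sin 48° · 3.7 = 11.5×9.81×1.85 + 370×3 = 1318.7 N·m.
So T = 1318.7 / (0.7431 × 3.7) = 479.59 N.
ΣF_x = 0: H_x = T cos 48° = 320.91 N.
ΣF_y = 0: H_y = (11.5×9.81 + 370) − T sin 48° = 482.81 − 356.41 = 126.41 N.
|H| = √(H_x² + H_y²) = √((320.91)² + (126.41)²) = 344.91 N.

|H| ≈ 345 N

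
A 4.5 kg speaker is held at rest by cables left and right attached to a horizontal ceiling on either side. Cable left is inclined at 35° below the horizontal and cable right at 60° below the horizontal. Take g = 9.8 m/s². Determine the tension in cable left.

T_left ≈ 22.1 N

Weight W = 4.5 × 9.8 = 44.1 N acts straight down.
Horizontal: T_left cos 35° = T_right cos 60°  →  T_right = 1.638 T_left.
Vertical: T_left sin 35° + T_right sin 60° = 44.1.
Substituting the horizontal relation into the vertical equation gives 1.992 T_left = 44.1, so T_left = 22.13 N.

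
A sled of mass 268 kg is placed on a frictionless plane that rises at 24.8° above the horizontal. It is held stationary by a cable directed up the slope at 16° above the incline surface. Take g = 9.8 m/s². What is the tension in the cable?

T ≈ 1150 N

Take axes along and perpendicular to the incline. Weight components: W sin 24.8° = 1102 N down-slope, W cos 24.8° = 2384 N into the surface.
Along incline: T cos 16° = W sin 24.8° → T = 1146 N.
Perpendicular: N = W cos 24.8° − T sin 16° = 2068 N.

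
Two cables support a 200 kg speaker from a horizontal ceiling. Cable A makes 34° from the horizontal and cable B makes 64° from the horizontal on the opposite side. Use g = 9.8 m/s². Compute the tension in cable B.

Weight W = 200 × 9.8 = 1960 N acts straight down.
Horizontal: T_A cos 34° = T_B cos 64°  →  T_A = 0.5288 T_B.
Vertical: T_A sin 34° + T_B sin 64° = 1960.
Substituting the horizontal relation into the vertical equation gives 1.194 T_B = 1960, so T_B = 1641 N.

T_B ≈ 1640 N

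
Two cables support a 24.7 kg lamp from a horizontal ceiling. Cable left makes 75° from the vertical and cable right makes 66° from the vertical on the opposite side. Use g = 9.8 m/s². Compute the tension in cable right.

Angles from the horizontal: cable left is 90° − 75° = 15°, cable right is 90° − 66° = 24°.
Weight W = 24.7 × 9.8 = 242.1 N acts straight down.
Horizontal: T_left cos 15° = T_right cos 24°  →  T_left = 0.9458 T_right.
Vertical: T_left sin 15° + T_right sin 24° = 242.1.
Substituting the horizontal relation into the vertical equation gives 0.6515 T_right = 242.1, so T_right = 371.5 N.

T_right ≈ 372 N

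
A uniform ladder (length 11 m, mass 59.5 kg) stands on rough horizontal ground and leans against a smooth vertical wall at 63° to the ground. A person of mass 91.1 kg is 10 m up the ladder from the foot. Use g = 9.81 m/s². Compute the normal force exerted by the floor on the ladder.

N_floor ≈ 1480 N

ΣF_y = 0: N_floor = 59.5×9.81 + 91.1×9.81 = 1477.4 N.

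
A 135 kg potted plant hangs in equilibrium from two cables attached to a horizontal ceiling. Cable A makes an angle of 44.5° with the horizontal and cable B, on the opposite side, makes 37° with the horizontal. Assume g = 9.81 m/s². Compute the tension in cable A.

T_A ≈ 1070 N

Weight W = 135 × 9.81 = 1324 N acts straight down.
Horizontal: T_A cos 44.5° = T_B cos 37°  →  T_B = 0.8931 T_A.
Vertical: T_A sin 44.5° + T_B sin 37° = 1324.
Substituting the horizontal relation into the vertical equation gives 1.238 T_A = 1324, so T_A = 1069 N.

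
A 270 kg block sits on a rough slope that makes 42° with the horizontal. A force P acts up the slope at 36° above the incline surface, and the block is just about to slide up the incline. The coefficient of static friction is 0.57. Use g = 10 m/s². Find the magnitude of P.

P ≈ 2580 N

On the verge of sliding up the incline, friction equals μN and acts down the slope.
Perpendicular: N + P sin 36° = W cos 42° = 2006 N.
Along incline: P cos 36° = W sin 42° + μN  with W sin 42° = 1807 N.
Solving the pair for P and N: P = 2579 N, N = 490.7 N (and f = μN = 279.7 N).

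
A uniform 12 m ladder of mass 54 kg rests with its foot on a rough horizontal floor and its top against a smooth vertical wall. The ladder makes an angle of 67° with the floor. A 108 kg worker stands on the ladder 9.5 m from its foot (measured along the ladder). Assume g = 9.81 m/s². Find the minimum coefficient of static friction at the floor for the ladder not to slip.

ΣF_y = 0: N_floor = 54×9.81 + 108×9.81 = 1589.2 N.
Torques about the foot: N_wall · 12 sin 67° = 54×9.81×6 cos 67° + 108×9.81×9.5 cos 67° → N_wall = 468.46 N.
ΣF_x = 0: f_floor = N_wall = 468.46 N.
μ_min = f_floor / N_floor = 468.46 / 1589.2 = 0.2948.

μ_min ≈ 0.295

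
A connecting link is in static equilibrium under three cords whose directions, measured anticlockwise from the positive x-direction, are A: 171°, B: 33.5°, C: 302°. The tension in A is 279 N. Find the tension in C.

T_C ≈ 189 N

Resolve: ΣF_x = 279 cos 171° + T_B cos 33.5° + T_C cos 302° = 0.
        ΣF_y = 279 sin 171° + T_B sin 33.5° + T_C sin 302° = 0.
The known terms sum to (-275.6, 43.65) N, so 0.8339 T_B + 0.5299 T_C = 275.6 and 0.5519 T_B − 0.8480 T_C = -43.65.
Solving simultaneously: T_B = 210.6 N, T_C = 188.6 N.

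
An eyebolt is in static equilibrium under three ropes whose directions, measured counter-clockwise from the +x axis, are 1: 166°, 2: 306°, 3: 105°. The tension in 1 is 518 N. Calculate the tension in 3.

T_3 ≈ 929 N

Resolve: ΣF_x = 518 cos 166° + T_2 cos 306° + T_3 cos 105° = 0.
        ΣF_y = 518 sin 166° + T_2 sin 306° + T_3 sin 105° = 0.
The known terms sum to (-502.6, 125.3) N, so 0.5878 T_2 − 0.2588 T_3 = 502.6 and -0.8090 T_2 + 0.9659 T_3 = -125.3.
Solving simultaneously: T_2 = 1264 N, T_3 = 929.1 N.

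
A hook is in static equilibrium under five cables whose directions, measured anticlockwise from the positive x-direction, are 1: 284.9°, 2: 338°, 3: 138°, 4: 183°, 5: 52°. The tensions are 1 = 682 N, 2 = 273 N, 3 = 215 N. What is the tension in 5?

Resolve: ΣF_x = 682 cos 284.9° + 273 cos 338° + 215 cos 138° + T_4 cos 183° + T_5 cos 52° = 0.
        ΣF_y = 682 sin 284.9° + 273 sin 338° + 215 sin 138° + T_4 sin 183° + T_5 sin 52° = 0.
The known terms sum to (268.7, -617.5) N, so -0.9986 T_4 + 0.6157 T_5 = -268.7 and -0.0523 T_4 + 0.7880 T_5 = 617.5.
Solving simultaneously: T_4 = 784.3 N, T_5 = 835.7 N.

T_5 ≈ 836 N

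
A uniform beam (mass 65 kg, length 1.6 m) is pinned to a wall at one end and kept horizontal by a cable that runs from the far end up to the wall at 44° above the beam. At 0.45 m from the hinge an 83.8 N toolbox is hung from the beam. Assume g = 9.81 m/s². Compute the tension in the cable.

T ≈ 493 N

Take torques about the hinge: T sin 44° · 1.6 = 65×9.81×0.8 + 83.8×0.45 = 547.83 N·m.
So T = 547.83 / (0.6947 × 1.6) = 492.9 N.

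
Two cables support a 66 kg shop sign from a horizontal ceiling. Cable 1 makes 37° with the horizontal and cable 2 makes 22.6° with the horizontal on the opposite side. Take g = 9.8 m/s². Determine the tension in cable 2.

Weight W = 66 × 9.8 = 646.8 N acts straight down.
Horizontal: T_1 cos 37° = T_2 cos 22.6°  →  T_1 = 1.156 T_2.
Vertical: T_1 sin 37° + T_2 sin 22.6° = 646.8.
Substituting the horizontal relation into the vertical equation gives 1.08 T_2 = 646.8, so T_2 = 598.9 N.

T_2 ≈ 599 N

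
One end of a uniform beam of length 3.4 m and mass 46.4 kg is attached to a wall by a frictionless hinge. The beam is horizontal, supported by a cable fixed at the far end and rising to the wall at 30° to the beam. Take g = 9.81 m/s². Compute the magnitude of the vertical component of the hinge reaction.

|H_y| ≈ 228 N

Take torques about the hinge: T sin 30° · 3.4 = 46.4×9.81×1.7 = 773.81 N·m.
So T = 773.81 / (0.5000 × 3.4) = 455.18 N.
ΣF_y = 0: H_y = (46.4×9.81) − T sin 30° = 455.18 − 227.59 = 227.59 N.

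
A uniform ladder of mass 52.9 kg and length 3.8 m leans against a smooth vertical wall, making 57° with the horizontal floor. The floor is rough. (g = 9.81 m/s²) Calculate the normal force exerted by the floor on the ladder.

N_floor ≈ 519 N

ΣF_y = 0: N_floor = 52.9×9.81 = 518.95 N.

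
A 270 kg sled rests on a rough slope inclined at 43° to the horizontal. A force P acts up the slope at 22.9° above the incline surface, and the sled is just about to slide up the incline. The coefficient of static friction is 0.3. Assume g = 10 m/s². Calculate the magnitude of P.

P ≈ 2340 N

On the verge of sliding up the incline, friction equals μN and acts down the slope.
Perpendicular: N + P sin 22.9° = W cos 43° = 1975 N.
Along incline: P cos 22.9° = W sin 43° + μN  with W sin 43° = 1841 N.
Solving the pair for P and N: P = 2345 N, N = 1062 N (and f = μN = 318.7 N).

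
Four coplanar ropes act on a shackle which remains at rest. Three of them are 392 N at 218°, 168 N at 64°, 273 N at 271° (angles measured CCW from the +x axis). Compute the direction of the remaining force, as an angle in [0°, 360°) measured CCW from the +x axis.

Sum the known components: ΣF_x = -230.5 N, ΣF_y = -363.3 N.
For equilibrium the remaining force must supply (−ΣF_x, −ΣF_y) = (230.5, 363.3) N.
Magnitude = √((230.5)² + (363.3)²) = 430.2 N; direction = atan2(363.3, 230.5) = 57.6°.

θ ≈ 57.6°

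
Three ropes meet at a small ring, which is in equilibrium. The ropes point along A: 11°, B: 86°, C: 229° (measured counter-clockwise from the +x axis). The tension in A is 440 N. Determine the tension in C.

T_C ≈ 706 N

Resolve: ΣF_x = 440 cos 11° + T_B cos 86° + T_C cos 229° = 0.
        ΣF_y = 440 sin 11° + T_B sin 86° + T_C sin 229° = 0.
The known terms sum to (431.9, 83.96) N, so 0.0698 T_B − 0.6561 T_C = -431.9 and 0.9976 T_B − 0.7547 T_C = -83.96.
Solving simultaneously: T_B = 450.1 N, T_C = 706.2 N.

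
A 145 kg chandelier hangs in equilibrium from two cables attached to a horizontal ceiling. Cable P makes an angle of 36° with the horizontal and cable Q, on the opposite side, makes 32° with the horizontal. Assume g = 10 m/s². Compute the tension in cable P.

T_P ≈ 1330 N

Weight W = 145 × 10 = 1450 N acts straight down.
Horizontal: T_P cos 36° = T_Q cos 32°  →  T_Q = 0.954 T_P.
Vertical: T_P sin 36° + T_Q sin 32° = 1450.
Substituting the horizontal relation into the vertical equation gives 1.093 T_P = 1450, so T_P = 1326 N.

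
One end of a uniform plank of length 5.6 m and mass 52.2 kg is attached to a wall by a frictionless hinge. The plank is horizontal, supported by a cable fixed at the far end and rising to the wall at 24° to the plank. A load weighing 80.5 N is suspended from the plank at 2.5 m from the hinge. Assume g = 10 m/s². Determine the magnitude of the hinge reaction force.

Take torques about the hinge: T sin 24° · 5.6 = 52.2×10×2.8 + 80.5×2.5 = 1662.8 N·m.
So T = 1662.8 / (0.4067 × 5.6) = 730.05 N.
ΣF_x = 0: H_x = T cos 24° = 666.93 N.
ΣF_y = 0: H_y = (52.2×10 + 80.5) − T sin 24° = 602.5 − 296.94 = 305.56 N.
|H| = √(H_x² + H_y²) = √((666.93)² + (305.56)²) = 733.6 N.

|H| ≈ 734 N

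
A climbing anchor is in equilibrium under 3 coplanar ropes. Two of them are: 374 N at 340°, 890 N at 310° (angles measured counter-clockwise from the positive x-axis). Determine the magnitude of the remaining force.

F ≈ 1230 N

Sum the known components: ΣF_x = 923.5 N, ΣF_y = -809.7 N.
For equilibrium the remaining force must supply (−ΣF_x, −ΣF_y) = (-923.5, 809.7) N.
Magnitude = √((-923.5)² + (809.7)²) = 1228 N; direction = atan2(809.7, -923.5) = 138.8°.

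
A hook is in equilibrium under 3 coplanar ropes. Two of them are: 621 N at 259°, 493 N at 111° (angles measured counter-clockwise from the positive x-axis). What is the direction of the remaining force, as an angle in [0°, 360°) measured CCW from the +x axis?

θ ≈ 26.8°

Sum the known components: ΣF_x = -295.2 N, ΣF_y = -149.3 N.
For equilibrium the remaining force must supply (−ΣF_x, −ΣF_y) = (295.2, 149.3) N.
Magnitude = √((295.2)² + (149.3)²) = 330.8 N; direction = atan2(149.3, 295.2) = 26.8°.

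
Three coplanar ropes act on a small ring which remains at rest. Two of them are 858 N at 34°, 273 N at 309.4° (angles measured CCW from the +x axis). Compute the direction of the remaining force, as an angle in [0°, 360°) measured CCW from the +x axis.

θ ≈ 197°

Sum the known components: ΣF_x = 884.6 N, ΣF_y = 268.8 N.
For equilibrium the remaining force must supply (−ΣF_x, −ΣF_y) = (-884.6, -268.8) N.
Magnitude = √((-884.6)² + (-268.8)²) = 924.5 N; direction = atan2(-268.8, -884.6) = 196.9°.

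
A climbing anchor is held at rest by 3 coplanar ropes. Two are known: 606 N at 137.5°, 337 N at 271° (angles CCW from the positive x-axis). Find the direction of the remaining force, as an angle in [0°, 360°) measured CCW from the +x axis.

θ ≈ 351°

Sum the known components: ΣF_x = -440.9 N, ΣF_y = 72.46 N.
For equilibrium the remaining force must supply (−ΣF_x, −ΣF_y) = (440.9, -72.46) N.
Magnitude = √((440.9)² + (-72.46)²) = 446.8 N; direction = atan2(-72.46, 440.9) = 350.7°.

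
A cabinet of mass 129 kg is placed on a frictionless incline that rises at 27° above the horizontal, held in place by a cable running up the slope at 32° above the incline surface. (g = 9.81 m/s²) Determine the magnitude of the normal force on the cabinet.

N ≈ 769 N

Take axes along and perpendicular to the incline. Weight components: W sin 27° = 574.5 N down-slope, W cos 27° = 1128 N into the surface.
Along incline: T cos 32° = W sin 27° → T = 677.5 N.
Perpendicular: N = W cos 27° − T sin 32° = 768.6 N.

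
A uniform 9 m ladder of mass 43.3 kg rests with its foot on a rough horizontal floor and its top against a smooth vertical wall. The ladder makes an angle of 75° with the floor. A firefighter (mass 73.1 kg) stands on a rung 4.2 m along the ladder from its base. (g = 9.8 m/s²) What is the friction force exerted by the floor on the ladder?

Torques about the foot: N_wall · 9 sin 75° = 43.3×9.8×4.5 cos 75° + 73.1×9.8×4.2 cos 75° → N_wall = 146.43 N.
ΣF_x = 0: f_floor = N_wall = 146.43 N.

f ≈ 146 N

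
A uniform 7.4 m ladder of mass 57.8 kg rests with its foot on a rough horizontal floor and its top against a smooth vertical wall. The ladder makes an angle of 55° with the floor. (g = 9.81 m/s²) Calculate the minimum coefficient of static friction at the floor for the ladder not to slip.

ΣF_y = 0: N_floor = 57.8×9.81 = 567.02 N.
Torques about the foot: N_wall · 7.4 sin 55° = 57.8×9.81×3.7 cos 55° → N_wall = 198.52 N.
ΣF_x = 0: f_floor = N_wall = 198.52 N.
μ_min = f_floor / N_floor = 198.52 / 567.02 = 0.3501.

μ_min ≈ 0.350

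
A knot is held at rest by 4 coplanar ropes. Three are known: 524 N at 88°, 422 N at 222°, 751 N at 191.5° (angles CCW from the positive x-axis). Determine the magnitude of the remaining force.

F ≈ 1040 N

Sum the known components: ΣF_x = -1031 N, ΣF_y = 91.58 N.
For equilibrium the remaining force must supply (−ΣF_x, −ΣF_y) = (1031, -91.58) N.
Magnitude = √((1031)² + (-91.58)²) = 1035 N; direction = atan2(-91.58, 1031) = 354.9°.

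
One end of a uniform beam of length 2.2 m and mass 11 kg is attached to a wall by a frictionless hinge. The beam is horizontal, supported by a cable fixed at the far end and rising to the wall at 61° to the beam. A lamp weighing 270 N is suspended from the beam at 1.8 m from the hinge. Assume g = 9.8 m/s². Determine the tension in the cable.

T ≈ 314 N

Take torques about the hinge: T sin 61° · 2.2 = 11×9.8×1.1 + 270×1.8 = 604.58 N·m.
So T = 604.58 / (0.8746 × 2.2) = 314.2 N.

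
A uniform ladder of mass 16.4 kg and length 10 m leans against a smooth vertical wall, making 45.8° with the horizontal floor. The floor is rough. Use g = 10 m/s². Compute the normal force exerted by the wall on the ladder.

N_wall ≈ 79.7 N

Torques about the foot: N_wall · 10 sin 45.8° = 16.4×10×5 cos 45.8° → N_wall = 79.742 N.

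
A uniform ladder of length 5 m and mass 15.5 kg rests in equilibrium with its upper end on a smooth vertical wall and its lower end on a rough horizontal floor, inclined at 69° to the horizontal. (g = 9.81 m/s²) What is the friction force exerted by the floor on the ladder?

f ≈ 29.2 N

Torques about the foot: N_wall · 5 sin 69° = 15.5×9.81×2.5 cos 69° → N_wall = 29.184 N.
ΣF_x = 0: f_floor = N_wall = 29.184 N.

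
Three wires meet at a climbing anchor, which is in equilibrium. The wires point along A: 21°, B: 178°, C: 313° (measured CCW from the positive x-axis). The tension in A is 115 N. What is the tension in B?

T_B ≈ 151 N

Resolve: ΣF_x = 115 cos 21° + T_B cos 178° + T_C cos 313° = 0.
        ΣF_y = 115 sin 21° + T_B sin 178° + T_C sin 313° = 0.
The known terms sum to (107.4, 41.21) N, so -0.9994 T_B + 0.6820 T_C = -107.4 and 0.0349 T_B − 0.7314 T_C = -41.21.
Solving simultaneously: T_B = 150.8 N, T_C = 63.55 N.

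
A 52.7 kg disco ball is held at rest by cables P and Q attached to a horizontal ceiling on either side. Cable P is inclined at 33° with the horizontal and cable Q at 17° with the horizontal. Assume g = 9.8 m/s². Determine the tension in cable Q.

T_Q ≈ 565 N

Weight W = 52.7 × 9.8 = 516.5 N acts straight down.
Horizontal: T_P cos 33° = T_Q cos 17°  →  T_P = 1.14 T_Q.
Vertical: T_P sin 33° + T_Q sin 17° = 516.5.
Substituting the horizontal relation into the vertical equation gives 0.9134 T_Q = 516.5, so T_Q = 565.4 N.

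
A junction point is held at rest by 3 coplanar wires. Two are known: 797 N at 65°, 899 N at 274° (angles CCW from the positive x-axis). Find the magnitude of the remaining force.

Sum the known components: ΣF_x = 399.5 N, ΣF_y = -174.5 N.
For equilibrium the remaining force must supply (−ΣF_x, −ΣF_y) = (-399.5, 174.5) N.
Magnitude = √((-399.5)² + (174.5)²) = 436 N; direction = atan2(174.5, -399.5) = 156.4°.

F ≈ 436 N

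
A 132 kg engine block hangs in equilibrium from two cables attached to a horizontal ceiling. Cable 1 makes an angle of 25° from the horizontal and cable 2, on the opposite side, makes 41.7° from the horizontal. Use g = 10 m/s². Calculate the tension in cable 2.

T_2 ≈ 1300 N

Weight W = 132 × 10 = 1320 N acts straight down.
Horizontal: T_1 cos 25° = T_2 cos 41.7°  →  T_1 = 0.8238 T_2.
Vertical: T_1 sin 25° + T_2 sin 41.7° = 1320.
Substituting the horizontal relation into the vertical equation gives 1.013 T_2 = 1320, so T_2 = 1303 N.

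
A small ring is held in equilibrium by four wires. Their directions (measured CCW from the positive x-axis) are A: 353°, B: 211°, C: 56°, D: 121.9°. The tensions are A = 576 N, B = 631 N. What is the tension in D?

Resolve: ΣF_x = 576 cos 353° + 631 cos 211° + T_C cos 56° + T_D cos 121.9° = 0.
        ΣF_y = 576 sin 353° + 631 sin 211° + T_C sin 56° + T_D sin 121.9° = 0.
The known terms sum to (30.83, -395.2) N, so 0.5592 T_C − 0.5284 T_D = -30.83 and 0.8290 T_C + 0.8490 T_D = 395.2.
Solving simultaneously: T_C = 200.1 N, T_D = 270.1 N.

T_D ≈ 270 N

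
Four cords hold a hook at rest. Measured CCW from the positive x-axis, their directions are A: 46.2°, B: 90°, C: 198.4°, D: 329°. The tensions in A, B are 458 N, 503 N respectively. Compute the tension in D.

T_D ≈ 910 N

Resolve: ΣF_x = 458 cos 46.2° + 503 cos 90° + T_C cos 198.4° + T_D cos 329° = 0.
        ΣF_y = 458 sin 46.2° + 503 sin 90° + T_C sin 198.4° + T_D sin 329° = 0.
The known terms sum to (317, 833.6) N, so -0.9489 T_C + 0.8572 T_D = -317 and -0.3156 T_C − 0.5150 T_D = -833.6.
Solving simultaneously: T_C = 1156 N, T_D = 909.9 N.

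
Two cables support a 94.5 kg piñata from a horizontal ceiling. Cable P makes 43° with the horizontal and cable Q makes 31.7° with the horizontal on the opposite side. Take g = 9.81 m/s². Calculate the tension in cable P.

T_P ≈ 818 N

Weight W = 94.5 × 9.81 = 927 N acts straight down.
Horizontal: T_P cos 43° = T_Q cos 31.7°  →  T_Q = 0.8596 T_P.
Vertical: T_P sin 43° + T_Q sin 31.7° = 927.
Substituting the horizontal relation into the vertical equation gives 1.134 T_P = 927, so T_P = 817.7 N.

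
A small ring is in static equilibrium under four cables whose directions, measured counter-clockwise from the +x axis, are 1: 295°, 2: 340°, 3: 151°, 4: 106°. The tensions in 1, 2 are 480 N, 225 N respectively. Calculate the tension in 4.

Resolve: ΣF_x = 480 cos 295° + 225 cos 340° + T_3 cos 151° + T_4 cos 106° = 0.
        ΣF_y = 480 sin 295° + 225 sin 340° + T_3 sin 151° + T_4 sin 106° = 0.
The known terms sum to (414.3, -512) N, so -0.8746 T_3 − 0.2756 T_4 = -414.3 and 0.4848 T_3 + 0.9613 T_4 = 512.
Solving simultaneously: T_3 = 363.6 N, T_4 = 349.2 N.

T_4 ≈ 349 N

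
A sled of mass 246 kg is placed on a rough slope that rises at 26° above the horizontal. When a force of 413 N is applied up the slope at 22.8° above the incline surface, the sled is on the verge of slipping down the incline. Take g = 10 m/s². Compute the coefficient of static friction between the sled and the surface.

μ ≈ 0.340

On the verge of sliding down the incline, friction is at its maximum μN and acts up the slope.
Perpendicular to incline: N = W cos 26° − P sin 22.8° = 2211 − 160 = 2051 N.
Along incline: P cos 22.8° + μN = W sin 26° → μ = (W sin 26° − P cos 22.8°) / N = 0.3402.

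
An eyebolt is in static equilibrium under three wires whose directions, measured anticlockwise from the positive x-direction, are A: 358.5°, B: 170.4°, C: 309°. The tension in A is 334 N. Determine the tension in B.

T_B ≈ 384 N

Resolve: ΣF_x = 334 cos 358.5° + T_B cos 170.4° + T_C cos 309° = 0.
        ΣF_y = 334 sin 358.5° + T_B sin 170.4° + T_C sin 309° = 0.
The known terms sum to (333.9, -8.743) N, so -0.9860 T_B + 0.6293 T_C = -333.9 and 0.1668 T_B − 0.7771 T_C = 8.743.
Solving simultaneously: T_B = 384 N, T_C = 71.16 N.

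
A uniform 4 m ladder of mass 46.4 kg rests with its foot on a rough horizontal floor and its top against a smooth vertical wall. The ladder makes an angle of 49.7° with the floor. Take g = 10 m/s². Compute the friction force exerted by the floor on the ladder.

f ≈ 197 N

Torques about the foot: N_wall · 4 sin 49.7° = 46.4×10×2 cos 49.7° → N_wall = 196.75 N.
ΣF_x = 0: f_floor = N_wall = 196.75 N.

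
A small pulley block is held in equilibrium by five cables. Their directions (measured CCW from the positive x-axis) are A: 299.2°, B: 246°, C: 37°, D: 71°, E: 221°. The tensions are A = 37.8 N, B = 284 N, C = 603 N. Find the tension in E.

T_E ≈ 681 N

Resolve: ΣF_x = 37.8 cos 299.2° + 284 cos 246° + 603 cos 37° + T_D cos 71° + T_E cos 221° = 0.
        ΣF_y = 37.8 sin 299.2° + 284 sin 246° + 603 sin 37° + T_D sin 71° + T_E sin 221° = 0.
The known terms sum to (384.5, 70.45) N, so 0.3256 T_D − 0.7547 T_E = -384.5 and 0.9455 T_D − 0.6561 T_E = -70.45.
Solving simultaneously: T_D = 398.2 N, T_E = 681.2 N.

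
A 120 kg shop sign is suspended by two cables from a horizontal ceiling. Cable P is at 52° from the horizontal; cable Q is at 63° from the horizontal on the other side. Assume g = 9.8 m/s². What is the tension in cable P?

T_P ≈ 589 N

Weight W = 120 × 9.8 = 1176 N acts straight down.
Horizontal: T_P cos 52° = T_Q cos 63°  →  T_Q = 1.356 T_P.
Vertical: T_P sin 52° + T_Q sin 63° = 1176.
Substituting the horizontal relation into the vertical equation gives 1.996 T_P = 1176, so T_P = 589.1 N.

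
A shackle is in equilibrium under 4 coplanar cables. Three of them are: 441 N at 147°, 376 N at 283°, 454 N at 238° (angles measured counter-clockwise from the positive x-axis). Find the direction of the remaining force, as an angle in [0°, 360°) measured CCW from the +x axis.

Sum the known components: ΣF_x = -525.9 N, ΣF_y = -511.2 N.
For equilibrium the remaining force must supply (−ΣF_x, −ΣF_y) = (525.9, 511.2) N.
Magnitude = √((525.9)² + (511.2)²) = 733.4 N; direction = atan2(511.2, 525.9) = 44.2°.

θ ≈ 44.2°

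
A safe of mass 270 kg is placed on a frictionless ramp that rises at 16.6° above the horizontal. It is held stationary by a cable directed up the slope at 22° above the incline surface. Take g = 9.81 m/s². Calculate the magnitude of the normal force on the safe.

N ≈ 2230 N

Take axes along and perpendicular to the incline. Weight components: W sin 16.6° = 756.7 N down-slope, W cos 16.6° = 2538 N into the surface.
Along incline: T cos 22° = W sin 16.6° → T = 816.1 N.
Perpendicular: N = W cos 16.6° − T sin 22° = 2233 N.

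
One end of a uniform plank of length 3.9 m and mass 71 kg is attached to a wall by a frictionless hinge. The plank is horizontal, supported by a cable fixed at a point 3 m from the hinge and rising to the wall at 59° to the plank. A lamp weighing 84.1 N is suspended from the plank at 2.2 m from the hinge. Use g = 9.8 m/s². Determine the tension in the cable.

Take torques about the hinge: T sin 59° · 3 = 71×9.8×1.95 + 84.1×2.2 = 1541.8 N·m.
So T = 1541.8 / (0.8572 × 3) = 599.58 N.

T ≈ 600 N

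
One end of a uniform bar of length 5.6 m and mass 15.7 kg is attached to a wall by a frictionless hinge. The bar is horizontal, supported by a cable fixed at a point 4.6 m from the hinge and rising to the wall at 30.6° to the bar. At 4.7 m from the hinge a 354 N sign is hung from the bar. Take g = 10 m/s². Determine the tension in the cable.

Take torques about the hinge: T sin 30.6° · 4.6 = 15.7×10×2.8 + 354×4.7 = 2103.4 N·m.
So T = 2103.4 / (0.5090 × 4.6) = 898.28 N.

T ≈ 898 N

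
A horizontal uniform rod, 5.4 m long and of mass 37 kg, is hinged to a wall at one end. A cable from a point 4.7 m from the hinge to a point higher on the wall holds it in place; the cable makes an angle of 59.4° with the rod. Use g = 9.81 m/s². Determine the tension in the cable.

Take torques about the hinge: T sin 59.4° · 4.7 = 37×9.81×2.7 = 980.02 N·m.
So T = 980.02 / (0.8607 × 4.7) = 242.25 N.

T ≈ 242 N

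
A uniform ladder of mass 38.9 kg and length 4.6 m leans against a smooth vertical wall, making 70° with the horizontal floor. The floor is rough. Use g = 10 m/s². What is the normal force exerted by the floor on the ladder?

ΣF_y = 0: N_floor = 38.9×10 = 389 N.

N_floor ≈ 389 N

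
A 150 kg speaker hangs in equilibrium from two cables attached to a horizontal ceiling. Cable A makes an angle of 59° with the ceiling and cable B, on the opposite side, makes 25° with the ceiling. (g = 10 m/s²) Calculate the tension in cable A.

T_A ≈ 1370 N

Weight W = 150 × 10 = 1500 N acts straight down.
Horizontal: T_A cos 59° = T_B cos 25°  →  T_B = 0.5683 T_A.
Vertical: T_A sin 59° + T_B sin 25° = 1500.
Substituting the horizontal relation into the vertical equation gives 1.097 T_A = 1500, so T_A = 1367 N.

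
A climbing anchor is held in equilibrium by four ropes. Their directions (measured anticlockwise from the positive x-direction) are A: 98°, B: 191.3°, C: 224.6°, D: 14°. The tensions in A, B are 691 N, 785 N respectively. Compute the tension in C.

T_C ≈ 1420 N

Resolve: ΣF_x = 691 cos 98° + 785 cos 191.3° + T_C cos 224.6° + T_D cos 14° = 0.
        ΣF_y = 691 sin 98° + 785 sin 191.3° + T_C sin 224.6° + T_D sin 14° = 0.
The known terms sum to (-866, 530.5) N, so -0.7120 T_C + 0.9703 T_D = 866 and -0.7022 T_C + 0.2419 T_D = -530.5.
Solving simultaneously: T_C = 1423 N, T_D = 1936 N.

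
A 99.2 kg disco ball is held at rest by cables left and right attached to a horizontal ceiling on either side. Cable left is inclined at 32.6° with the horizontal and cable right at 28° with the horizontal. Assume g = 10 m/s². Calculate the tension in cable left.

Weight W = 99.2 × 10 = 992 N acts straight down.
Horizontal: T_left cos 32.6° = T_right cos 28°  →  T_right = 0.9541 T_left.
Vertical: T_left sin 32.6° + T_right sin 28° = 992.
Substituting the horizontal relation into the vertical equation gives 0.9867 T_left = 992, so T_left = 1005 N.

T_left ≈ 1010 N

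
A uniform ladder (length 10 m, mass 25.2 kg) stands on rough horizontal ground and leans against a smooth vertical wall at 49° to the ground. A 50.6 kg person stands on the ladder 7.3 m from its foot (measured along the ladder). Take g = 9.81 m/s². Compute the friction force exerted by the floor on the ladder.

Torques about the foot: N_wall · 10 sin 49° = 25.2×9.81×5 cos 49° + 50.6×9.81×7.3 cos 49° → N_wall = 422.45 N.
ΣF_x = 0: f_floor = N_wall = 422.45 N.

f ≈ 422 N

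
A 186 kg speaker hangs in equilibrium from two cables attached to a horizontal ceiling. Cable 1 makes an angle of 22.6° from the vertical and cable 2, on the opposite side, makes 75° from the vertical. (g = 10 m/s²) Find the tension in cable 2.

Angles from the horizontal: cable 1 is 90° − 22.6° = 67.4°, cable 2 is 90° − 75° = 15°.
Weight W = 186 × 10 = 1860 N acts straight down.
Horizontal: T_1 cos 67.4° = T_2 cos 15°  →  T_1 = 2.513 T_2.
Vertical: T_1 sin 67.4° + T_2 sin 15° = 1860.
Substituting the horizontal relation into the vertical equation gives 2.579 T_2 = 1860, so T_2 = 721.1 N.

T_2 ≈ 721 N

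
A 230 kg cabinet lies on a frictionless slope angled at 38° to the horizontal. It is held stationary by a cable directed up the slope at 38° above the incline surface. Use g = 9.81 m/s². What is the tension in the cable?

T ≈ 1760 N

Take axes along and perpendicular to the incline. Weight components: W sin 38° = 1389 N down-slope, W cos 38° = 1778 N into the surface.
Along incline: T cos 38° = W sin 38° → T = 1763 N.
Perpendicular: N = W cos 38° − T sin 38° = 692.7 N.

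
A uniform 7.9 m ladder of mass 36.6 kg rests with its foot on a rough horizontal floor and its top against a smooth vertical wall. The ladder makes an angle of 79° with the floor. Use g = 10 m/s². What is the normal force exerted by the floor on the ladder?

ΣF_y = 0: N_floor = 36.6×10 = 366 N.

N_floor ≈ 366 N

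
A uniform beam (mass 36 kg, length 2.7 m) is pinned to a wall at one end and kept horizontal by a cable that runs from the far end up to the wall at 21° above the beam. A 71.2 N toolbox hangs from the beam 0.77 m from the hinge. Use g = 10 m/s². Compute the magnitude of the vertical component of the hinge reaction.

Take torques about the hinge: T sin 21° · 2.7 = 36×10×1.35 + 71.2×0.77 = 540.82 N·m.
So T = 540.82 / (0.3584 × 2.7) = 558.94 N.
ΣF_y = 0: H_y = (36×10 + 71.2) − T sin 21° = 431.2 − 200.31 = 230.89 N.

|H_y| ≈ 231 N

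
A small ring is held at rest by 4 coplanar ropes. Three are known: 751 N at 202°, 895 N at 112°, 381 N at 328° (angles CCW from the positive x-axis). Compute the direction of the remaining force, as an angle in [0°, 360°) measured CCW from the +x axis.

Sum the known components: ΣF_x = -708.5 N, ΣF_y = 346.6 N.
For equilibrium the remaining force must supply (−ΣF_x, −ΣF_y) = (708.5, -346.6) N.
Magnitude = √((708.5)² + (-346.6)²) = 788.7 N; direction = atan2(-346.6, 708.5) = 333.9°.

θ ≈ 334°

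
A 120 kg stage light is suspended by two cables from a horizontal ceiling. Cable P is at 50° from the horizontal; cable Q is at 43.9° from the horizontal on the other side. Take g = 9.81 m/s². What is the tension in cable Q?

T_Q ≈ 758 N

Weight W = 120 × 9.81 = 1177 N acts straight down.
Horizontal: T_P cos 50° = T_Q cos 43.9°  →  T_P = 1.121 T_Q.
Vertical: T_P sin 50° + T_Q sin 43.9° = 1177.
Substituting the horizontal relation into the vertical equation gives 1.552 T_Q = 1177, so T_Q = 758.4 N.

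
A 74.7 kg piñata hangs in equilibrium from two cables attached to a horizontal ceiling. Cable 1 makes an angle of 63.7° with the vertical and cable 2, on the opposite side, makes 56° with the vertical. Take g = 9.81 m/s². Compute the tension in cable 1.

Angles from the horizontal: cable 1 is 90° − 63.7° = 26.3°, cable 2 is 90° − 56° = 34°.
Weight W = 74.7 × 9.81 = 732.8 N acts straight down.
Horizontal: T_1 cos 26.3° = T_2 cos 34°  →  T_2 = 1.081 T_1.
Vertical: T_1 sin 26.3° + T_2 sin 34° = 732.8.
Substituting the horizontal relation into the vertical equation gives 1.048 T_1 = 732.8, so T_1 = 699.4 N.

T_1 ≈ 699 N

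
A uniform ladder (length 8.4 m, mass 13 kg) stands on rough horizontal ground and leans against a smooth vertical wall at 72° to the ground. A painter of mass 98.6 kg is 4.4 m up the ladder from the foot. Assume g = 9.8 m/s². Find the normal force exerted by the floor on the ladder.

N_floor ≈ 1090 N

ΣF_y = 0: N_floor = 13×9.8 + 98.6×9.8 = 1093.7 N.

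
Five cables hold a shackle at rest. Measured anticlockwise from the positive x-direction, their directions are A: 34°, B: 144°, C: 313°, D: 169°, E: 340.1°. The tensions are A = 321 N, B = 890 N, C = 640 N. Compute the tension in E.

T_E ≈ 1470 N

Resolve: ΣF_x = 321 cos 34° + 890 cos 144° + 640 cos 313° + T_D cos 169° + T_E cos 340.1° = 0.
        ΣF_y = 321 sin 34° + 890 sin 144° + 640 sin 313° + T_D sin 169° + T_E sin 340.1° = 0.
The known terms sum to (-17.43, 234.6) N, so -0.9816 T_D + 0.9403 T_E = 17.43 and 0.1908 T_D − 0.3404 T_E = -234.6.
Solving simultaneously: T_D = 1387 N, T_E = 1467 N.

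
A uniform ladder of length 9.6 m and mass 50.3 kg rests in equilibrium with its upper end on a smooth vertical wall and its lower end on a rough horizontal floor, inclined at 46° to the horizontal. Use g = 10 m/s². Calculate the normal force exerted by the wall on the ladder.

N_wall ≈ 243 N

Torques about the foot: N_wall · 9.6 sin 46° = 50.3×10×4.8 cos 46° → N_wall = 242.87 N.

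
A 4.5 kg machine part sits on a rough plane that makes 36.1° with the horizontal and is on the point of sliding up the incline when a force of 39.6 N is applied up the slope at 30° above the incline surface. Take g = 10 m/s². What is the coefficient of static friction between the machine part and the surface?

μ ≈ 0.470

On the verge of sliding up the incline, friction is at its maximum μN and acts down the slope.
Perpendicular to incline: N = W cos 36.1° − P sin 30° = 36.36 − 19.8 = 16.56 N.
Along incline: P cos 30° − μN = W sin 36.1° → μ = −(W sin 36.1° − P cos 30°) / N = 0.4699.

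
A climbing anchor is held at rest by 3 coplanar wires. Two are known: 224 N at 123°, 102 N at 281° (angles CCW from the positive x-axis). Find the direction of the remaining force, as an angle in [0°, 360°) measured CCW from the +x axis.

θ ≈ 319°

Sum the known components: ΣF_x = -102.5 N, ΣF_y = 87.74 N.
For equilibrium the remaining force must supply (−ΣF_x, −ΣF_y) = (102.5, -87.74) N.
Magnitude = √((102.5)² + (-87.74)²) = 134.9 N; direction = atan2(-87.74, 102.5) = 319.4°.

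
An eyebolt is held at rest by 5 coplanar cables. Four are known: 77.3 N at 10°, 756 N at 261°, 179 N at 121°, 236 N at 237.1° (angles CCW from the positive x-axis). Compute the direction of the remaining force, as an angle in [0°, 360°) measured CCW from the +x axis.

Sum the known components: ΣF_x = -262.5 N, ΣF_y = -778 N.
For equilibrium the remaining force must supply (−ΣF_x, −ΣF_y) = (262.5, 778) N.
Magnitude = √((262.5)² + (778)²) = 821.1 N; direction = atan2(778, 262.5) = 71.4°.

θ ≈ 71.4°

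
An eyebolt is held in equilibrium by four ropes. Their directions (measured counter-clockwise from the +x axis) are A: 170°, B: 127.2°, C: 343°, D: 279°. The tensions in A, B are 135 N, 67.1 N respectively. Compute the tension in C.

T_C ≈ 177 N

Resolve: ΣF_x = 135 cos 170° + 67.1 cos 127.2° + T_C cos 343° + T_D cos 279° = 0.
        ΣF_y = 135 sin 170° + 67.1 sin 127.2° + T_C sin 343° + T_D sin 279° = 0.
The known terms sum to (-173.5, 76.89) N, so 0.9563 T_C + 0.1564 T_D = 173.5 and -0.2924 T_C − 0.9877 T_D = -76.89.
Solving simultaneously: T_C = 177.3 N, T_D = 25.37 N.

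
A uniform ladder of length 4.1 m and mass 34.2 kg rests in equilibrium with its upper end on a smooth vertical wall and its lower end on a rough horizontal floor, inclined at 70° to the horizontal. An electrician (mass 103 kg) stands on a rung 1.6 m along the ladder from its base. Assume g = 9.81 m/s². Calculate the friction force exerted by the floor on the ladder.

f ≈ 205 N

Torques about the foot: N_wall · 4.1 sin 70° = 34.2×9.81×2.05 cos 70° + 103×9.81×1.6 cos 70° → N_wall = 204.57 N.
ΣF_x = 0: f_floor = N_wall = 204.57 N.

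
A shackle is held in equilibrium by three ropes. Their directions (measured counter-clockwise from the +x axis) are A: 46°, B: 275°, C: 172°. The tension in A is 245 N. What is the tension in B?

Resolve: ΣF_x = 245 cos 46° + T_B cos 275° + T_C cos 172° = 0.
        ΣF_y = 245 sin 46° + T_B sin 275° + T_C sin 172° = 0.
The known terms sum to (170.2, 176.2) N, so 0.0872 T_B − 0.9903 T_C = -170.2 and -0.9962 T_B + 0.1392 T_C = -176.2.
Solving simultaneously: T_B = 203.4 N, T_C = 189.8 N.

T_B ≈ 203 N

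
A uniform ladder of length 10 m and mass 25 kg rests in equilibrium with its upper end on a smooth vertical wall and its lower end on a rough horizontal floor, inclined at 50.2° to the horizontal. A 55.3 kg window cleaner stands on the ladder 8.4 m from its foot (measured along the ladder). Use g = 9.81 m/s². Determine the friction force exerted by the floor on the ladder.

Torques about the foot: N_wall · 10 sin 50.2° = 25×9.81×5 cos 50.2° + 55.3×9.81×8.4 cos 50.2° → N_wall = 481.84 N.
ΣF_x = 0: f_floor = N_wall = 481.84 N.

f ≈ 482 N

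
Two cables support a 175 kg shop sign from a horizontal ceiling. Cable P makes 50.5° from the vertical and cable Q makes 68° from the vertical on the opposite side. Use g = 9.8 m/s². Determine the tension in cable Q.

T_Q ≈ 1510 N

Angles from the horizontal: cable P is 90° − 50.5° = 39.5°, cable Q is 90° − 68° = 22°.
Weight W = 175 × 9.8 = 1715 N acts straight down.
Horizontal: T_P cos 39.5° = T_Q cos 22°  →  T_P = 1.202 T_Q.
Vertical: T_P sin 39.5° + T_Q sin 22° = 1715.
Substituting the horizontal relation into the vertical equation gives 1.139 T_Q = 1715, so T_Q = 1506 N.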